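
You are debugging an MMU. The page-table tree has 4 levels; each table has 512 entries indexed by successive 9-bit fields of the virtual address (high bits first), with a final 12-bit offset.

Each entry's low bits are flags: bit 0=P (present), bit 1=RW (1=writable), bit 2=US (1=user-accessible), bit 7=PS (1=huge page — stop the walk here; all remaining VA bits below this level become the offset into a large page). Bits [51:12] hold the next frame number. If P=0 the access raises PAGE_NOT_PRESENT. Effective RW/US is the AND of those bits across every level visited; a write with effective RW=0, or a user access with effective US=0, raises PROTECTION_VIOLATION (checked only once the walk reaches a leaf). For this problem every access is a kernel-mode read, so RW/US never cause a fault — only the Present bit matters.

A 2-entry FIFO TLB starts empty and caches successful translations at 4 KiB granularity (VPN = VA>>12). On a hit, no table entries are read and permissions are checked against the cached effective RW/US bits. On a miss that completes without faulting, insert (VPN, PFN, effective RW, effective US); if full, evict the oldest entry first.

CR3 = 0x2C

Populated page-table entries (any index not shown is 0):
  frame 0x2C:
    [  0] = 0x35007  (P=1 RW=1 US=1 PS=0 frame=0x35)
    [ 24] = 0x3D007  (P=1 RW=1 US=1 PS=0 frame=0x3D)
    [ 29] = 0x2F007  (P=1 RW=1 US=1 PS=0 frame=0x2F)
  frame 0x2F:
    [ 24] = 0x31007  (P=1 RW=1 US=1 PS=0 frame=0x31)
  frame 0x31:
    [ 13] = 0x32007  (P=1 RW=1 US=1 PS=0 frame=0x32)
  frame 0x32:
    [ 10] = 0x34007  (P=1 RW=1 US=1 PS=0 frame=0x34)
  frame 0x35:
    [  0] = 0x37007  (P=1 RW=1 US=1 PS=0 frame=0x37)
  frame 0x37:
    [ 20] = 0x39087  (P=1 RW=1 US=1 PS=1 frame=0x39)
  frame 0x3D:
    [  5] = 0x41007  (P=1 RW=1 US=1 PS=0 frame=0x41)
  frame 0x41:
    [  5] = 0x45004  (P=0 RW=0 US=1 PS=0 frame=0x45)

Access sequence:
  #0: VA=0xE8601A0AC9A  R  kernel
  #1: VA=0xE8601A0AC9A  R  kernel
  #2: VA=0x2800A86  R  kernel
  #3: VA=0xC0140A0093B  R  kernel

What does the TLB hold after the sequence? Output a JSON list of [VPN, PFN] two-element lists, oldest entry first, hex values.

Walk each access:
#0 VA=0xE8601A0AC9A (r,kernel):
  [0] read 0x2C idx=29: raw=0x2F007 flags P=1 W=1 U=1 S=0
  [1] read 0x2F idx=24: raw=0x31007 flags P=1 W=1 U=1 S=0
  [2] read 0x31 idx=13: raw=0x32007 flags P=1 W=1 U=1 S=0
  [3] read 0x32 idx=10: raw=0x34007 flags P=1 W=1 U=1 S=0
  ⇒ phys 0x34C9A  [4 reads]
#1 VA=0xE8601A0AC9A (r,kernel):
  TLB hit vpn=0xE8601A0A → PA=0x34C9A
#2 VA=0x2800A86 (r,kernel):
  [0] read 0x2C idx=0: raw=0x35007 flags P=1 W=1 U=1 S=0
  [1] read 0x35 idx=0: raw=0x37007 flags P=1 W=1 U=1 S=0
  [2] read 0x37 idx=20: raw=0x39087 flags P=1 W=1 U=1 S=1
  ⇒ phys 0x39A86 (huge @L2)  [3 reads]
#3 VA=0xC0140A0093B (r,kernel):
  [0] read 0x2C idx=24: raw=0x3D007 flags P=1 W=1 U=1 S=0
  [1] read 0x3D idx=5: raw=0x41007 flags P=1 W=1 U=1 S=0
  [2] read 0x41 idx=5: raw=0x45004 flags P=0 W=0 U=1 S=0
  ✗ PAGE_NOT_PRESENT  [3 reads]

TLB: [["0xE8601A0A", "0x34"], ["0x2800", "0x39"]]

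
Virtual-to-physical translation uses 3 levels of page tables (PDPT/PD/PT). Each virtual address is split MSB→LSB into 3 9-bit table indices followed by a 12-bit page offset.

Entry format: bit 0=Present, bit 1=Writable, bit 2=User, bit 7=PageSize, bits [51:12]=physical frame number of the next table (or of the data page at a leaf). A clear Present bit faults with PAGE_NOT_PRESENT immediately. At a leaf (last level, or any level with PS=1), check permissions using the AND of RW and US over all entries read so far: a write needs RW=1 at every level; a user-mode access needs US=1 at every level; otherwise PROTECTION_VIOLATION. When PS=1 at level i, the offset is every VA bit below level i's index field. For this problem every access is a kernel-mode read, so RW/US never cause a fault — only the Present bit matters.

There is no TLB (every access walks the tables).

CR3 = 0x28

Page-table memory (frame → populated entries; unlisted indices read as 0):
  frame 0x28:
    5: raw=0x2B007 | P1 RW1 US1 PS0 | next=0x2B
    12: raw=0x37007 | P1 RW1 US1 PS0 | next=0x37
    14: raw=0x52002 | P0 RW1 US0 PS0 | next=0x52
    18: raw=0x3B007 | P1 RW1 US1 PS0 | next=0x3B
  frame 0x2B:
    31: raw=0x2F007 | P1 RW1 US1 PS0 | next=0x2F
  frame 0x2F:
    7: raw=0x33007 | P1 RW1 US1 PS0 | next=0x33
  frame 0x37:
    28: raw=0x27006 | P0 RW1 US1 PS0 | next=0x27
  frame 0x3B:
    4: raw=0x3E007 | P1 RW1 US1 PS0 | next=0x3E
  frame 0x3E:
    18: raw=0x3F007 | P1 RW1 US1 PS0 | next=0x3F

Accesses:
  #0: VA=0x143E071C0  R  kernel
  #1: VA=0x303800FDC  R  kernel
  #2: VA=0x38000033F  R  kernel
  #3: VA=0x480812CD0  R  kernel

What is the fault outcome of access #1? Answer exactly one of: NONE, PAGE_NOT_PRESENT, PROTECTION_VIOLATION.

Walk each access:
#0 VA=0x143E071C0 (r,kernel):
  lvl0: tbl 0x28, slot 5 ⇒ 0x2B007 (P1/RW1/US1/PS0)
  lvl1: tbl 0x2B, slot 31 ⇒ 0x2F007 (P1/RW1/US1/PS0)
  lvl2: tbl 0x2F, slot 7 ⇒ 0x33007 (P1/RW1/US1/PS0)
  → PA=0x331C0  (3 entries read)
#1 VA=0x303800FDC (r,kernel):
  lvl0: tbl 0x28, slot 12 ⇒ 0x37007 (P1/RW1/US1/PS0)
  lvl1: tbl 0x37, slot 28 ⇒ 0x27006 (P0/RW1/US1/PS0)
  → PAGE_NOT_PRESENT  (2 entries read)
#2 VA=0x38000033F (r,kernel):
  lvl0: tbl 0x28, slot 14 ⇒ 0x52002 (P0/RW1/US0/PS0)
  → PAGE_NOT_PRESENT  (1 entries read)
#3 VA=0x480812CD0 (r,kernel):
  lvl0: tbl 0x28, slot 18 ⇒ 0x3B007 (P1/RW1/US1/PS0)
  lvl1: tbl 0x3B, slot 4 ⇒ 0x3E007 (P1/RW1/US1/PS0)
  lvl2: tbl 0x3E, slot 18 ⇒ 0x3F007 (P1/RW1/US1/PS0)
  → PA=0x3FCD0  (3 entries read)

Access #1 fault: PAGE_NOT_PRESENT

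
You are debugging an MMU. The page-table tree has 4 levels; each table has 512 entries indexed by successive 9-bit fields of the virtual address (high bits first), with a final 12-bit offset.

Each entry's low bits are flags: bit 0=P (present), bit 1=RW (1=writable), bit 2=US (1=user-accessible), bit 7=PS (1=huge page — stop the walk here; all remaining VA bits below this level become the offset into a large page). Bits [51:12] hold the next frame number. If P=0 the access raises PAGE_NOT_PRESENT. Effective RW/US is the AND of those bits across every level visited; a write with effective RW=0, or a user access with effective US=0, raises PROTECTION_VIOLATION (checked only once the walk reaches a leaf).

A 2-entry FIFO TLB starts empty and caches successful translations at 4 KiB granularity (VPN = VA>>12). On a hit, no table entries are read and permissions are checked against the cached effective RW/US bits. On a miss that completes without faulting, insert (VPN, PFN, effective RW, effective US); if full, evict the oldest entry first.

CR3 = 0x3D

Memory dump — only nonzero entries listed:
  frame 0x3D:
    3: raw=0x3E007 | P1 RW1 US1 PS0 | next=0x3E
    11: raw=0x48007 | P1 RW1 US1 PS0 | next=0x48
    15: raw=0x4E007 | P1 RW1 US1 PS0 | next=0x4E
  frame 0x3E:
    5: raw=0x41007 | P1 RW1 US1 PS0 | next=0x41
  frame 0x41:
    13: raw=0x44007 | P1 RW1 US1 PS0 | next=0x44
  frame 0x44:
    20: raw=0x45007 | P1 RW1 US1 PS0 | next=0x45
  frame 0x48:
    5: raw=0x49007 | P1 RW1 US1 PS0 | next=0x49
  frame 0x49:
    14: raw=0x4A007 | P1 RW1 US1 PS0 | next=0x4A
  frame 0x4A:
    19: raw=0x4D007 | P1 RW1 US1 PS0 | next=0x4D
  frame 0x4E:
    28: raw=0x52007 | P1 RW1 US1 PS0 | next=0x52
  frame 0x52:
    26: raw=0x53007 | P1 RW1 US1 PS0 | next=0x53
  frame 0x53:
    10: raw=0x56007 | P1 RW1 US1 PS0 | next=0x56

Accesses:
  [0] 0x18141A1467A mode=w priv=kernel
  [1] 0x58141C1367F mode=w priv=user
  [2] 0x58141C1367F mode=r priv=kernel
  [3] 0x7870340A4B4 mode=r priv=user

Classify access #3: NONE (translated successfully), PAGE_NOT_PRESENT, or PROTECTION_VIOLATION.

Walk each access:
#0 VA=0x18141A1467A (w,kernel):
  L0 @0x3D[3] → 0x3E007  P=1,RW=1,US=1,PS=0
  L1 @0x3E[5] → 0x41007  P=1,RW=1,US=1,PS=0
  L2 @0x41[13] → 0x44007  P=1,RW=1,US=1,PS=0
  L3 @0x44[20] → 0x45007  P=1,RW=1,US=1,PS=0
  ⇒ phys 0x4567A  [4 reads]
#1 VA=0x58141C1367F (w,user):
  L0 @0x3D[11] → 0x48007  P=1,RW=1,US=1,PS=0
  L1 @0x48[5] → 0x49007  P=1,RW=1,US=1,PS=0
  L2 @0x49[14] → 0x4A007  P=1,RW=1,US=1,PS=0
  L3 @0x4A[19] → 0x4D007  P=1,RW=1,US=1,PS=0
  ⇒ phys 0x4D67F  [4 reads]
#2 VA=0x58141C1367F (r,kernel):
  TLB hit vpn=0x58141C13 → PA=0x4D67F
#3 VA=0x7870340A4B4 (r,user):
  L0 @0x3D[15] → 0x4E007  P=1,RW=1,US=1,PS=0
  L1 @0x4E[28] → 0x52007  P=1,RW=1,US=1,PS=0
  L2 @0x52[26] → 0x53007  P=1,RW=1,US=1,PS=0
  L3 @0x53[10] → 0x56007  P=1,RW=1,US=1,PS=0
  ⇒ phys 0x564B4  [4 reads]

Access #3 fault: NONE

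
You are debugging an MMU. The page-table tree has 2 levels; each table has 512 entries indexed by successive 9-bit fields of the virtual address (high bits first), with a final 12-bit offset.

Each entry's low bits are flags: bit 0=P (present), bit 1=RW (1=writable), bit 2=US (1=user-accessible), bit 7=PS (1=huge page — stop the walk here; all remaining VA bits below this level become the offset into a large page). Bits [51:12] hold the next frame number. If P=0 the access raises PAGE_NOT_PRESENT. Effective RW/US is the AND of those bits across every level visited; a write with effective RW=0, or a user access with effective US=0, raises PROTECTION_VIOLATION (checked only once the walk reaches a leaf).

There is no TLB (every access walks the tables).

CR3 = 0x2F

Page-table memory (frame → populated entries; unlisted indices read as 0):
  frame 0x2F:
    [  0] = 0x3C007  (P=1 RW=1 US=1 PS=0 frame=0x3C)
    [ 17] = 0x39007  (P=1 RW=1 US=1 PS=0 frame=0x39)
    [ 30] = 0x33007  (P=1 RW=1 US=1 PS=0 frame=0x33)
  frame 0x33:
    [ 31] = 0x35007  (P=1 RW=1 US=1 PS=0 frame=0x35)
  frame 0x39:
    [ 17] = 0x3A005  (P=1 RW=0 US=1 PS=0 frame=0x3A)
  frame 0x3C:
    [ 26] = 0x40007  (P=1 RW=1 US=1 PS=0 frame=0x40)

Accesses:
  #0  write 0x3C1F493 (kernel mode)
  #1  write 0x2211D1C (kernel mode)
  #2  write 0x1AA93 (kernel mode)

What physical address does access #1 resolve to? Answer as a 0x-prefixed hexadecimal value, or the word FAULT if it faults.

Per-access translation:
#0 VA=0x3C1F493 (w,kernel):
  [0] read 0x2F idx=30: raw=0x33007 flags P=1 W=1 U=1 S=0
  [1] read 0x33 idx=31: raw=0x35007 flags P=1 W=1 U=1 S=0
  → PA=0x35493  (2 entries read)
#1 VA=0x2211D1C (w,kernel):
  [0] read 0x2F idx=17: raw=0x39007 flags P=1 W=1 U=1 S=0
  [1] read 0x39 idx=17: raw=0x3A005 flags P=1 W=0 U=1 S=0
  ✗ PROTECTION_VIOLATION  [2 reads]
#2 VA=0x1AA93 (w,kernel):
  [0] read 0x2F idx=0: raw=0x3C007 flags P=1 W=1 U=1 S=0
  [1] read 0x3C idx=26: raw=0x40007 flags P=1 W=1 U=1 S=0
  → PA=0x40A93  (2 entries read)

Access #1 PA: FAULT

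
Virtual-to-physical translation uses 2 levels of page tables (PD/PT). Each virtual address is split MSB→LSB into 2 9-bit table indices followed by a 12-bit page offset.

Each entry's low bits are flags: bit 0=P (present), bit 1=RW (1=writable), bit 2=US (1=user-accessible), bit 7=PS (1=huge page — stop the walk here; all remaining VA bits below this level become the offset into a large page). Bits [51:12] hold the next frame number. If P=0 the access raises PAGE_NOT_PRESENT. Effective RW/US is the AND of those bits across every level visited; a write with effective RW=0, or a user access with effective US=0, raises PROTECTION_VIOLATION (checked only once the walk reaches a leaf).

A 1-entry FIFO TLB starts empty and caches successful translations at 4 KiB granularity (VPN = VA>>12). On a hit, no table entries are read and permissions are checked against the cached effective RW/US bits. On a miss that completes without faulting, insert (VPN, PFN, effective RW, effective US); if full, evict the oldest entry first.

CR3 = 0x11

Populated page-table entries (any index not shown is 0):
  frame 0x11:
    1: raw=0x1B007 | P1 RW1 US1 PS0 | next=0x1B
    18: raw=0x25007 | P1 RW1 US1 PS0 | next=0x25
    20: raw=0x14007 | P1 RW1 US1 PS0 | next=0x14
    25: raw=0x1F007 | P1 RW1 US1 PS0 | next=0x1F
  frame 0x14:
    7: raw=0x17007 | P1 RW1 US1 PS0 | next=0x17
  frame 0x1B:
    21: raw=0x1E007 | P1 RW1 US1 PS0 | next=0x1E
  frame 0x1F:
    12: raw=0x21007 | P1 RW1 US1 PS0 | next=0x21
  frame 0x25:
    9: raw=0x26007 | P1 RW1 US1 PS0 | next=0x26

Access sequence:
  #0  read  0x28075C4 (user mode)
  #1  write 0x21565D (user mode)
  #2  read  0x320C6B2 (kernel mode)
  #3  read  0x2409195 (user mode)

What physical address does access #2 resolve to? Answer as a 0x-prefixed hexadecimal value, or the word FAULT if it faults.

Trace:
#0 VA=0x28075C4 (r,user):
  lvl0: tbl 0x11, slot 20 ⇒ 0x14007 (P1/RW1/US1/PS0)
  lvl1: tbl 0x14, slot 7 ⇒ 0x17007 (P1/RW1/US1/PS0)
  → PA=0x175C4  (2 entries read)
#1 VA=0x21565D (w,user):
  lvl0: tbl 0x11, slot 1 ⇒ 0x1B007 (P1/RW1/US1/PS0)
  lvl1: tbl 0x1B, slot 21 ⇒ 0x1E007 (P1/RW1/US1/PS0)
  → PA=0x1E65D  (2 entries read)
#2 VA=0x320C6B2 (r,kernel):
  lvl0: tbl 0x11, slot 25 ⇒ 0x1F007 (P1/RW1/US1/PS0)
  lvl1: tbl 0x1F, slot 12 ⇒ 0x21007 (P1/RW1/US1/PS0)
  → PA=0x216B2  (2 entries read)
#3 VA=0x2409195 (r,user):
  lvl0: tbl 0x11, slot 18 ⇒ 0x25007 (P1/RW1/US1/PS0)
  lvl1: tbl 0x25, slot 9 ⇒ 0x26007 (P1/RW1/US1/PS0)
  → PA=0x26195  (2 entries read)

Access #2 PA: 0x216B2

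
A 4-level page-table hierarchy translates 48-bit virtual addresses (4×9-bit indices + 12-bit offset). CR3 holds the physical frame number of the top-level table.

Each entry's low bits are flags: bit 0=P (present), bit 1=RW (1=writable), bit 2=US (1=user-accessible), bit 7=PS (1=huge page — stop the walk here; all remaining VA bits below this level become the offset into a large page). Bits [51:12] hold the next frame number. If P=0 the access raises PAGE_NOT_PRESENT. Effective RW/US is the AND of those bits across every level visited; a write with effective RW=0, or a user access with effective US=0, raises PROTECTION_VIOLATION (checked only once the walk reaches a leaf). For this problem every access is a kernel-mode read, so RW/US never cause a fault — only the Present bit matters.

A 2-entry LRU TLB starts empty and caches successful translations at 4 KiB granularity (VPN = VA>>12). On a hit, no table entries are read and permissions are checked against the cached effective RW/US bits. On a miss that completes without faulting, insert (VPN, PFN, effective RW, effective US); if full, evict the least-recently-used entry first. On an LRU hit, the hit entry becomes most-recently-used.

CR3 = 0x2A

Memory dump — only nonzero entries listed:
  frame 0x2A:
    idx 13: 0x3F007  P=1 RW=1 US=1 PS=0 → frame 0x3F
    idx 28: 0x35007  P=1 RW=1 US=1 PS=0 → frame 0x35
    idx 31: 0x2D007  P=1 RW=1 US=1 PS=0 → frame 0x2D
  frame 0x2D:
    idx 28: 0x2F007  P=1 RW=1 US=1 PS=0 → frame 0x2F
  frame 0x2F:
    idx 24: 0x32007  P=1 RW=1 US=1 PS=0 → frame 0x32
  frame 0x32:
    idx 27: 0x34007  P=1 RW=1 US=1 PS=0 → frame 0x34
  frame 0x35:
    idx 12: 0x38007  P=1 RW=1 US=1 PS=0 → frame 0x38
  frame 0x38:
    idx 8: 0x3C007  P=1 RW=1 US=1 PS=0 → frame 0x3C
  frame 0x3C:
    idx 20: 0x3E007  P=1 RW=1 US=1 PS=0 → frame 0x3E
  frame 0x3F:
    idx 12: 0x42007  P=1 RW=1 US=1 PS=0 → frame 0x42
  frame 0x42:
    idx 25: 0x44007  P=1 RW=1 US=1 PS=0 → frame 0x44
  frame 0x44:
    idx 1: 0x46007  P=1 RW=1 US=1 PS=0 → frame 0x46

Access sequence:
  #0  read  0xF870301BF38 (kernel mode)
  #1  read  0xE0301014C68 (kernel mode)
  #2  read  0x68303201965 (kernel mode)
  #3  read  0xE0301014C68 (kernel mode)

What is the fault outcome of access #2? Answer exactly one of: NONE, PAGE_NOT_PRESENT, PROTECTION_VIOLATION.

Walk each access:
#0 VA=0xF870301BF38 (r,kernel):
  L0 @0x2A[31] → 0x2D007  P=1,RW=1,US=1,PS=0
  L1 @0x2D[28] → 0x2F007  P=1,RW=1,US=1,PS=0
  L2 @0x2F[24] → 0x32007  P=1,RW=1,US=1,PS=0
  L3 @0x32[27] → 0x34007  P=1,RW=1,US=1,PS=0
  ✓ 0x34F38  — 4 lookups
#1 VA=0xE0301014C68 (r,kernel):
  L0 @0x2A[28] → 0x35007  P=1,RW=1,US=1,PS=0
  L1 @0x35[12] → 0x38007  P=1,RW=1,US=1,PS=0
  L2 @0x38[8] → 0x3C007  P=1,RW=1,US=1,PS=0
  L3 @0x3C[20] → 0x3E007  P=1,RW=1,US=1,PS=0
  ✓ 0x3EC68  — 4 lookups
#2 VA=0x68303201965 (r,kernel):
  L0 @0x2A[13] → 0x3F007  P=1,RW=1,US=1,PS=0
  L1 @0x3F[12] → 0x42007  P=1,RW=1,US=1,PS=0
  L2 @0x42[25] → 0x44007  P=1,RW=1,US=1,PS=0
  L3 @0x44[1] → 0x46007  P=1,RW=1,US=1,PS=0
  ✓ 0x46965  — 4 lookups
#3 VA=0xE0301014C68 (r,kernel):
  TLB hit vpn=0xE0301014 → PA=0x3EC68

Access #2 fault: NONE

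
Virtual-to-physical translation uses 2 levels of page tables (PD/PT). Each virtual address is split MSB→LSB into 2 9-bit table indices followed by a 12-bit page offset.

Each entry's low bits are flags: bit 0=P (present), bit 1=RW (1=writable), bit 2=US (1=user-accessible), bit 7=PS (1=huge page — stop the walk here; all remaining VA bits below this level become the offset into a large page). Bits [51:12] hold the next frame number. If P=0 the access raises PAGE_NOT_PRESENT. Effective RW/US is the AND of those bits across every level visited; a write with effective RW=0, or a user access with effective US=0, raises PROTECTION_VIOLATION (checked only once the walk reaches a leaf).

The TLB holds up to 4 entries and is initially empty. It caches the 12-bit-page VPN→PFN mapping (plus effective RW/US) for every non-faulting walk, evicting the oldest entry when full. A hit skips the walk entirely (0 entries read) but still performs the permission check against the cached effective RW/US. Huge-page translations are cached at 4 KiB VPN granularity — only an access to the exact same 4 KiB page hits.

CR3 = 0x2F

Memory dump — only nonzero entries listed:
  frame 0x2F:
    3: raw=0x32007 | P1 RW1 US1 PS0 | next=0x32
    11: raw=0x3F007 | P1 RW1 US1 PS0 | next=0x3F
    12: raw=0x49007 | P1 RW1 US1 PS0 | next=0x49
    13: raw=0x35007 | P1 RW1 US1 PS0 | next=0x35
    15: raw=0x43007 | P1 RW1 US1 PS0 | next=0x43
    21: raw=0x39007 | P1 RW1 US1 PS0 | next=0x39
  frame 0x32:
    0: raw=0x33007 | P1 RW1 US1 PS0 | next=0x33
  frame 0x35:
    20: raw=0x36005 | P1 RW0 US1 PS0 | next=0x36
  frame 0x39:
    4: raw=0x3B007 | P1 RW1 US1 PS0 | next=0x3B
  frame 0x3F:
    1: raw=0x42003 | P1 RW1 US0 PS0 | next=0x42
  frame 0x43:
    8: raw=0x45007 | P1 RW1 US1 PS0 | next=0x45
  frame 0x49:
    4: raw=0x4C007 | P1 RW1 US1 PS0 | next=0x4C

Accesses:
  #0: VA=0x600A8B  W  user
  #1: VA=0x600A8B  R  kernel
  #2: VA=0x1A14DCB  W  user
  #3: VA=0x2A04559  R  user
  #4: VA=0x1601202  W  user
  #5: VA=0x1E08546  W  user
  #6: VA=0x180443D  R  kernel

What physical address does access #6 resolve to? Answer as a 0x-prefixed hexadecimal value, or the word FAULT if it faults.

Walk each access:
#0 VA=0x600A8B (w,user):
  L0 @0x2F[3] → 0x32007  P=1,RW=1,US=1,PS=0
  L1 @0x32[0] → 0x33007  P=1,RW=1,US=1,PS=0
  → PA=0x33A8B  (2 entries read)
#1 VA=0x600A8B (r,kernel):
  TLB hit vpn=0x600 → PA=0x33A8B
#2 VA=0x1A14DCB (w,user):
  L0 @0x2F[13] → 0x35007  P=1,RW=1,US=1,PS=0
  L1 @0x35[20] → 0x36005  P=1,RW=0,US=1,PS=0
  ⇒ fault: PROTECTION_VIOLATION  — 2 lookups
#3 VA=0x2A04559 (r,user):
  L0 @0x2F[21] → 0x39007  P=1,RW=1,US=1,PS=0
  L1 @0x39[4] → 0x3B007  P=1,RW=1,US=1,PS=0
  → PA=0x3B559  (2 entries read)
#4 VA=0x1601202 (w,user):
  L0 @0x2F[11] → 0x3F007  P=1,RW=1,US=1,PS=0
  L1 @0x3F[1] → 0x42003  P=1,RW=1,US=0,PS=0
  ⇒ fault: PROTECTION_VIOLATION  — 2 lookups
#5 VA=0x1E08546 (w,user):
  L0 @0x2F[15] → 0x43007  P=1,RW=1,US=1,PS=0
  L1 @0x43[8] → 0x45007  P=1,RW=1,US=1,PS=0
  → PA=0x45546  (2 entries read)
#6 VA=0x180443D (r,kernel):
  L0 @0x2F[12] → 0x49007  P=1,RW=1,US=1,PS=0
  L1 @0x49[4] → 0x4C007  P=1,RW=1,US=1,PS=0
  → PA=0x4C43D  (2 entries read)

Access #6 PA: 0x4C43D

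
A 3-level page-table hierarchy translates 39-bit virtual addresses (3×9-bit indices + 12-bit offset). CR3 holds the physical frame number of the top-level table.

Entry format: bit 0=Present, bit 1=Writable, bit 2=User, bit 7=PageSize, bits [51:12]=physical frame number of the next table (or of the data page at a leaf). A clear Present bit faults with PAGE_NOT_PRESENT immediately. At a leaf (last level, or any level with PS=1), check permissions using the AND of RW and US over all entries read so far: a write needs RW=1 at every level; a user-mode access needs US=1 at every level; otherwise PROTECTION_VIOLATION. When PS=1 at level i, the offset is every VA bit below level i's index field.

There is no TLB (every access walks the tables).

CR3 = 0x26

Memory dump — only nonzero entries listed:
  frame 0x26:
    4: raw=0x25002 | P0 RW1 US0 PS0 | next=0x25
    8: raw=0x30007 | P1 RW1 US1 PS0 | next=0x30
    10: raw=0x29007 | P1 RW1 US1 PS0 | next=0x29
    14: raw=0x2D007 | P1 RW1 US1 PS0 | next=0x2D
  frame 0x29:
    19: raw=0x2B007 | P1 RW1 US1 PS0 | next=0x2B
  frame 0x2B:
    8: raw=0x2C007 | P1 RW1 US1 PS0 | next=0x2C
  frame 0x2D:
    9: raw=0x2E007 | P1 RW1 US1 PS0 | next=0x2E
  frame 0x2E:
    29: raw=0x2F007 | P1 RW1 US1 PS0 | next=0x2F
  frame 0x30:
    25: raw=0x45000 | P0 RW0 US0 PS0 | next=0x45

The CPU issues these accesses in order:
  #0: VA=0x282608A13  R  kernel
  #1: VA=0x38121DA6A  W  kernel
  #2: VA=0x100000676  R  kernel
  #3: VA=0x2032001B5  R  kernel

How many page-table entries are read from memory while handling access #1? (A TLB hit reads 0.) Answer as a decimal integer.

Per-access translation:
#0 VA=0x282608A13 (r,kernel):
  L0 @0x26[10] → 0x29007  P=1,RW=1,US=1,PS=0
  L1 @0x29[19] → 0x2B007  P=1,RW=1,US=1,PS=0
  L2 @0x2B[8] → 0x2C007  P=1,RW=1,US=1,PS=0
  → PA=0x2CA13  (3 entries read)
#1 VA=0x38121DA6A (w,kernel):
  L0 @0x26[14] → 0x2D007  P=1,RW=1,US=1,PS=0
  L1 @0x2D[9] → 0x2E007  P=1,RW=1,US=1,PS=0
  L2 @0x2E[29] → 0x2F007  P=1,RW=1,US=1,PS=0
  → PA=0x2FA6A  (3 entries read)
#2 VA=0x100000676 (r,kernel):
  L0 @0x26[4] → 0x25002  P=0,RW=1,US=0,PS=0
  ⇒ fault: PAGE_NOT_PRESENT  — 1 lookups
#3 VA=0x2032001B5 (r,kernel):
  L0 @0x26[8] → 0x30007  P=1,RW=1,US=1,PS=0
  L1 @0x30[25] → 0x45000  P=0,RW=0,US=0,PS=0
  ⇒ fault: PAGE_NOT_PRESENT  — 2 lookups

Entries read for #1: 3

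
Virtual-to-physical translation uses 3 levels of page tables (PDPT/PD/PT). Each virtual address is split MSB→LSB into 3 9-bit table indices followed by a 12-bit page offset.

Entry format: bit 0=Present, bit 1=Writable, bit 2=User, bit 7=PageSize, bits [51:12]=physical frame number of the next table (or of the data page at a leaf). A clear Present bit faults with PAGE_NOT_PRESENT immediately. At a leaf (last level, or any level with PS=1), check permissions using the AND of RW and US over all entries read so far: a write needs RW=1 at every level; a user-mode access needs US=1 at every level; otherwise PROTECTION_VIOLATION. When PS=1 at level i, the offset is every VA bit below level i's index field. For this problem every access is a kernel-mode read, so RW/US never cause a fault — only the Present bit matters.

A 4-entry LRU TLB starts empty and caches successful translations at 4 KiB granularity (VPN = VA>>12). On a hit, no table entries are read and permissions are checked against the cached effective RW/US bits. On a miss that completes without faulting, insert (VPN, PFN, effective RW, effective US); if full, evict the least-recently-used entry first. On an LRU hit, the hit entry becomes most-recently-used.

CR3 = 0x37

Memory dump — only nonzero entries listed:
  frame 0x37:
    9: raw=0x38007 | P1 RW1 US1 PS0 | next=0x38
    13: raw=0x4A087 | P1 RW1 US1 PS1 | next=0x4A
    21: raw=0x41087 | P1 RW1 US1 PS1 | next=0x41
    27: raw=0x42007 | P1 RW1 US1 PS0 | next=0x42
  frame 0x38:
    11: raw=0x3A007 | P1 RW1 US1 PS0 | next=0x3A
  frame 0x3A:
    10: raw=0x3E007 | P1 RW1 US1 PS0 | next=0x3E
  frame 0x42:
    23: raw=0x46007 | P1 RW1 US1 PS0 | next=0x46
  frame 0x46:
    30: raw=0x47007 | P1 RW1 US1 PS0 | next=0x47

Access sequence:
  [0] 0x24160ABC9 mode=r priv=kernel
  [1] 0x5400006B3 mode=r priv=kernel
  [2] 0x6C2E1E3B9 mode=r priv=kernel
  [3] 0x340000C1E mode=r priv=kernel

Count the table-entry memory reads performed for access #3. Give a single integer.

Per-access translation:
#0 VA=0x24160ABC9 (r,kernel):
  lvl0: tbl 0x37, slot 9 ⇒ 0x38007 (P1/RW1/US1/PS0)
  lvl1: tbl 0x38, slot 11 ⇒ 0x3A007 (P1/RW1/US1/PS0)
  lvl2: tbl 0x3A, slot 10 ⇒ 0x3E007 (P1/RW1/US1/PS0)
  → PA=0x3EBC9  (3 entries read)
#1 VA=0x5400006B3 (r,kernel):
  lvl0: tbl 0x37, slot 21 ⇒ 0x41087 (P1/RW1/US1/PS1)
  → PA=0x416B3 (huge @L0)  (1 entries read)
#2 VA=0x6C2E1E3B9 (r,kernel):
  lvl0: tbl 0x37, slot 27 ⇒ 0x42007 (P1/RW1/US1/PS0)
  lvl1: tbl 0x42, slot 23 ⇒ 0x46007 (P1/RW1/US1/PS0)
  lvl2: tbl 0x46, slot 30 ⇒ 0x47007 (P1/RW1/US1/PS0)
  → PA=0x473B9  (3 entries read)
#3 VA=0x340000C1E (r,kernel):
  lvl0: tbl 0x37, slot 13 ⇒ 0x4A087 (P1/RW1/US1/PS1)
  → PA=0x4AC1E (huge @L0)  (1 entries read)

Entries read for #3: 1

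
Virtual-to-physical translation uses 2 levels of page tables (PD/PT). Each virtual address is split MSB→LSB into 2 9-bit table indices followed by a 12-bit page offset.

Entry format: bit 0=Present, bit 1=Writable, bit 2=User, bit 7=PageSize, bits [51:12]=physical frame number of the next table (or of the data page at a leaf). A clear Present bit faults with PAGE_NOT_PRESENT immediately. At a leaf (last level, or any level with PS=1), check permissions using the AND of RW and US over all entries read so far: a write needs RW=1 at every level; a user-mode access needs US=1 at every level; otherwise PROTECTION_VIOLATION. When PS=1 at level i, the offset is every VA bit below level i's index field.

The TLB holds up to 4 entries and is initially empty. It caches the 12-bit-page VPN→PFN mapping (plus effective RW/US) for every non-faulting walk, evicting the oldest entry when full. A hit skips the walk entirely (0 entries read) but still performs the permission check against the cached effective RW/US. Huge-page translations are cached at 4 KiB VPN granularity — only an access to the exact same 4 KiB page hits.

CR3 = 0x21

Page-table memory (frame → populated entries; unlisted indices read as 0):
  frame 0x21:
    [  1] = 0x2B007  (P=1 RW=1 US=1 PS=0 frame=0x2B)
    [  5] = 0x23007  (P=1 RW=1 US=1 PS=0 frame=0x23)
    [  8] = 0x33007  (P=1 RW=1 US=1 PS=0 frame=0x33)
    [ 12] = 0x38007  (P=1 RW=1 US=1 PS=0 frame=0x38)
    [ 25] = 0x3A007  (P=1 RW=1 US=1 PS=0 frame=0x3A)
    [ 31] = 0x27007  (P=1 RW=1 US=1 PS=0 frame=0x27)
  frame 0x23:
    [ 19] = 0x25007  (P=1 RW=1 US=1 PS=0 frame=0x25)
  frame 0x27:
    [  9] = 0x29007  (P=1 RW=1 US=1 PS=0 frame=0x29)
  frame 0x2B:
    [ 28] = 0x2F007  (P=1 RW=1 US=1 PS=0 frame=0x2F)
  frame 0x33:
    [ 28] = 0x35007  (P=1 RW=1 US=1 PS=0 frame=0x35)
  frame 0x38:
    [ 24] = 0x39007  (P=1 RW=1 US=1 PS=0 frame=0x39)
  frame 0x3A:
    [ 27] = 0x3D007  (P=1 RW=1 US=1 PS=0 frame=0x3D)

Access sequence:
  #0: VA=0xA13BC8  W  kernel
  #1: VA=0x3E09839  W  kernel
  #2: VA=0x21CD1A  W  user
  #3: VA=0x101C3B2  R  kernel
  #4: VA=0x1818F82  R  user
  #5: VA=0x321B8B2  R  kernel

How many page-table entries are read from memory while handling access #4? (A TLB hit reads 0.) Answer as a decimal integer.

Trace:
#0 VA=0xA13BC8 (w,kernel):
  L0: frame=0x21 idx=5 entry=0x23007 [P=1 RW=1 US=1 PS=0]
  L1: frame=0x23 idx=19 entry=0x25007 [P=1 RW=1 US=1 PS=0]
  → PA=0x25BC8  (2 entries read)
#1 VA=0x3E09839 (w,kernel):
  L0: frame=0x21 idx=31 entry=0x27007 [P=1 RW=1 US=1 PS=0]
  L1: frame=0x27 idx=9 entry=0x29007 [P=1 RW=1 US=1 PS=0]
  → PA=0x29839  (2 entries read)
#2 VA=0x21CD1A (w,user):
  L0: frame=0x21 idx=1 entry=0x2B007 [P=1 RW=1 US=1 PS=0]
  L1: frame=0x2B idx=28 entry=0x2F007 [P=1 RW=1 US=1 PS=0]
  → PA=0x2FD1A  (2 entries read)
#3 VA=0x101C3B2 (r,kernel):
  L0: frame=0x21 idx=8 entry=0x33007 [P=1 RW=1 US=1 PS=0]
  L1: frame=0x33 idx=28 entry=0x35007 [P=1 RW=1 US=1 PS=0]
  → PA=0x353B2  (2 entries read)
#4 VA=0x1818F82 (r,user):
  L0: frame=0x21 idx=12 entry=0x38007 [P=1 RW=1 US=1 PS=0]
  L1: frame=0x38 idx=24 entry=0x39007 [P=1 RW=1 US=1 PS=0]
  → PA=0x39F82  (2 entries read)
#5 VA=0x321B8B2 (r,kernel):
  L0: frame=0x21 idx=25 entry=0x3A007 [P=1 RW=1 US=1 PS=0]
  L1: frame=0x3A idx=27 entry=0x3D007 [P=1 RW=1 US=1 PS=0]
  → PA=0x3D8B2  (2 entries read)

Entries read for #4: 2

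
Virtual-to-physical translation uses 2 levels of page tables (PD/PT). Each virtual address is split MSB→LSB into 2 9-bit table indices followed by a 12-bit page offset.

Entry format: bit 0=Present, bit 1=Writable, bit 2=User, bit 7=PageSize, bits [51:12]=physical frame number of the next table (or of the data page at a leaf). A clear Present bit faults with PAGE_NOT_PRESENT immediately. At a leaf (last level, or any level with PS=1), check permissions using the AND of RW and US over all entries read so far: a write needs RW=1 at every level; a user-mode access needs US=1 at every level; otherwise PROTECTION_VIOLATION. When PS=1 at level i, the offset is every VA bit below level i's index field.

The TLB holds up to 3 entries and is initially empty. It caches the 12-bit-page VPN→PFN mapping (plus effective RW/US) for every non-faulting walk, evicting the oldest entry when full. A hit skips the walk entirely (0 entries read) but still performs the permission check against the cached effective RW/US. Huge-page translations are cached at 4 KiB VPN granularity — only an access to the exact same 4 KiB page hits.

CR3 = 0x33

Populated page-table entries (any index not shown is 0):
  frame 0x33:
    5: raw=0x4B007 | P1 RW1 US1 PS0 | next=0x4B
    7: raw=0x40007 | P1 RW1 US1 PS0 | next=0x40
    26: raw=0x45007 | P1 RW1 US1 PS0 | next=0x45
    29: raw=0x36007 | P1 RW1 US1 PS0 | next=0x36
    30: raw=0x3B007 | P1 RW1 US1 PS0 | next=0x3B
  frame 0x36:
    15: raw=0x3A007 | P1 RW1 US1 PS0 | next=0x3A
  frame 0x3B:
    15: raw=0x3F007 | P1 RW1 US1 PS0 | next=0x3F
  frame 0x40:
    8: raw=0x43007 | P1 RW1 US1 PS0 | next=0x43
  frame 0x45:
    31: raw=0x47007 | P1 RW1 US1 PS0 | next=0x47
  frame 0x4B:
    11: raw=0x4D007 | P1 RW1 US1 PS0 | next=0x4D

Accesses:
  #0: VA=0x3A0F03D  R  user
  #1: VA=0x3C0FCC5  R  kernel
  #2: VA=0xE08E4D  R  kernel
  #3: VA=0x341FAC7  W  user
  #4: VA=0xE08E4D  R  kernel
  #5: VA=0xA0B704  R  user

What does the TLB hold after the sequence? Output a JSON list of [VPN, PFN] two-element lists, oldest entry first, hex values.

Trace:
#0 VA=0x3A0F03D (r,user):
  L0: frame=0x33 idx=29 entry=0x36007 [P=1 RW=1 US=1 PS=0]
  L1: frame=0x36 idx=15 entry=0x3A007 [P=1 RW=1 US=1 PS=0]
  → PA=0x3A03D  (2 entries read)
#1 VA=0x3C0FCC5 (r,kernel):
  L0: frame=0x33 idx=30 entry=0x3B007 [P=1 RW=1 US=1 PS=0]
  L1: frame=0x3B idx=15 entry=0x3F007 [P=1 RW=1 US=1 PS=0]
  → PA=0x3FCC5  (2 entries read)
#2 VA=0xE08E4D (r,kernel):
  L0: frame=0x33 idx=7 entry=0x40007 [P=1 RW=1 US=1 PS=0]
  L1: frame=0x40 idx=8 entry=0x43007 [P=1 RW=1 US=1 PS=0]
  → PA=0x43E4D  (2 entries read)
#3 VA=0x341FAC7 (w,user):
  L0: frame=0x33 idx=26 entry=0x45007 [P=1 RW=1 US=1 PS=0]
  L1: frame=0x45 idx=31 entry=0x47007 [P=1 RW=1 US=1 PS=0]
  → PA=0x47AC7  (2 entries read)
#4 VA=0xE08E4D (r,kernel):
  TLB hit vpn=0xE08 → PA=0x43E4D
#5 VA=0xA0B704 (r,user):
  L0: frame=0x33 idx=5 entry=0x4B007 [P=1 RW=1 US=1 PS=0]
  L1: frame=0x4B idx=11 entry=0x4D007 [P=1 RW=1 US=1 PS=0]
  → PA=0x4D704  (2 entries read)

TLB: [["0xE08", "0x43"], ["0x341F", "0x47"], ["0xA0B", "0x4D"]]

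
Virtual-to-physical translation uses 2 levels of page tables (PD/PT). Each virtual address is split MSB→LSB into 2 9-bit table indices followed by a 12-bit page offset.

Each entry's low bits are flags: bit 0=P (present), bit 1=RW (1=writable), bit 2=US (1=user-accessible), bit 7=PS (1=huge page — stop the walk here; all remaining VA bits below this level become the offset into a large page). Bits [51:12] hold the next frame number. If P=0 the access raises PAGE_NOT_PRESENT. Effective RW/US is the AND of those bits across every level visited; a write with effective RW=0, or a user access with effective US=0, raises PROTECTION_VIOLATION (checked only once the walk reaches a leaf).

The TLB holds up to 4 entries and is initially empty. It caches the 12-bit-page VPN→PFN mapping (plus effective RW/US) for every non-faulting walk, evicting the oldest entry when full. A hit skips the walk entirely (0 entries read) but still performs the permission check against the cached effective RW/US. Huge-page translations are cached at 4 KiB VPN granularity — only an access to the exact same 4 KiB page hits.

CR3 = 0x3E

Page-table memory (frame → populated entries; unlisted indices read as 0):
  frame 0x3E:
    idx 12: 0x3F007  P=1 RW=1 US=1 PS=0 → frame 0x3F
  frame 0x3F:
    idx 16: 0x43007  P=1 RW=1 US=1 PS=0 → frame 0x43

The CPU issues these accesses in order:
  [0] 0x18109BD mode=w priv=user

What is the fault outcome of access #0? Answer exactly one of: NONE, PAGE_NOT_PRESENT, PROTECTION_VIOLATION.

Per-access translation:
#0 VA=0x18109BD (w,user):
  [0] read 0x3E idx=12: raw=0x3F007 flags P=1 W=1 U=1 S=0
  [1] read 0x3F idx=16: raw=0x43007 flags P=1 W=1 U=1 S=0
  ⇒ phys 0x439BD  [2 reads]

Access #0 fault: NONE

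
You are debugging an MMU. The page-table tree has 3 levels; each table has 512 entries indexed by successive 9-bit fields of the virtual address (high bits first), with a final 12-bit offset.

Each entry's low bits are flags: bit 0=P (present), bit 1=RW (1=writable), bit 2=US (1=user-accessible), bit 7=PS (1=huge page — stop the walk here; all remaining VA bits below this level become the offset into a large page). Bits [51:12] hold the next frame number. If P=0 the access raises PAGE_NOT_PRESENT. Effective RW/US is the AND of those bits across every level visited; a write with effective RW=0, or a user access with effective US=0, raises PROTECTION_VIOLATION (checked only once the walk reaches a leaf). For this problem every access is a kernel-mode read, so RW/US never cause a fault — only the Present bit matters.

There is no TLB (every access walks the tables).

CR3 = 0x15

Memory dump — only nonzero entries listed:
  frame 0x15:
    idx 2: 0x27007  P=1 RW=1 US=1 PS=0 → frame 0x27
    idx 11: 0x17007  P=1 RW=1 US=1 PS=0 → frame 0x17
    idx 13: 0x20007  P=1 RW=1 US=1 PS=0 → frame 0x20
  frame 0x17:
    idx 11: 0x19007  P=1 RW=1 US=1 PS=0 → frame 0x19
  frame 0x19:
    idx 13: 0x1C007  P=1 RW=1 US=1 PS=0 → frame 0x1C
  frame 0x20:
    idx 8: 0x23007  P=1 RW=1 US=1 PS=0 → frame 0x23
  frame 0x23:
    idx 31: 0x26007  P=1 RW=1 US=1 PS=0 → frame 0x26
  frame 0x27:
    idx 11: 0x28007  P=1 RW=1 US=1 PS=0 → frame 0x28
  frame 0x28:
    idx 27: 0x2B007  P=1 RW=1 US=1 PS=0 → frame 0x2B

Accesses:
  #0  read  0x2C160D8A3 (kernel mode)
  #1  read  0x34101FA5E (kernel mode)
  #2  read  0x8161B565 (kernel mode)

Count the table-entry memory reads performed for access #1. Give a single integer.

Per-access translation:
#0 VA=0x2C160D8A3 (r,kernel):
  [0] read 0x15 idx=11: raw=0x17007 flags P=1 W=1 U=1 S=0
  [1] read 0x17 idx=11: raw=0x19007 flags P=1 W=1 U=1 S=0
  [2] read 0x19 idx=13: raw=0x1C007 flags P=1 W=1 U=1 S=0
  → PA=0x1C8A3  (3 entries read)
#1 VA=0x34101FA5E (r,kernel):
  [0] read 0x15 idx=13: raw=0x20007 flags P=1 W=1 U=1 S=0
  [1] read 0x20 idx=8: raw=0x23007 flags P=1 W=1 U=1 S=0
  [2] read 0x23 idx=31: raw=0x26007 flags P=1 W=1 U=1 S=0
  → PA=0x26A5E  (3 entries read)
#2 VA=0x8161B565 (r,kernel):
  [0] read 0x15 idx=2: raw=0x27007 flags P=1 W=1 U=1 S=0
  [1] read 0x27 idx=11: raw=0x28007 flags P=1 W=1 U=1 S=0
  [2] read 0x28 idx=27: raw=0x2B007 flags P=1 W=1 U=1 S=0
  → PA=0x2B565  (3 entries read)

Entries read for #1: 3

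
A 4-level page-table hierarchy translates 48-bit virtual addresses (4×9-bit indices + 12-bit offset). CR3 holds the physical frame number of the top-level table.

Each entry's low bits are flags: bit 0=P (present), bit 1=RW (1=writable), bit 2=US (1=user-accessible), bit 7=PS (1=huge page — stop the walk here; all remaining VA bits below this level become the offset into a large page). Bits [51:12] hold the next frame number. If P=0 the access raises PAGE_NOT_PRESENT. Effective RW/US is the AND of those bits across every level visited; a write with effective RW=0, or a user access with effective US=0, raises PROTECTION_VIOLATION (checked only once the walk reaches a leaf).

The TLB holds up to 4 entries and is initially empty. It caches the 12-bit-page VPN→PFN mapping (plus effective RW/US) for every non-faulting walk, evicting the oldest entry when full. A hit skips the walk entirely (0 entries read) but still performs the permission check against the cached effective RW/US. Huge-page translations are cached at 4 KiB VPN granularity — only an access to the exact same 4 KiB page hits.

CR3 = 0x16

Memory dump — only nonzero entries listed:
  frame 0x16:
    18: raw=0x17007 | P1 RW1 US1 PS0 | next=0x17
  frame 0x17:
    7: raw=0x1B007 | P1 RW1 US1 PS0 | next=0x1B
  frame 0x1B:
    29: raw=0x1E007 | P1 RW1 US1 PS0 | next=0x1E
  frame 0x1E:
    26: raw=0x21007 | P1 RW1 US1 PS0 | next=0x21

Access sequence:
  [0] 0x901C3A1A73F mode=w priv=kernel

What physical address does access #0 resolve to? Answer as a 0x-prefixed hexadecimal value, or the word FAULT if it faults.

Per-access translation:
#0 VA=0x901C3A1A73F (w,kernel):
  L0: frame=0x16 idx=18 entry=0x17007 [P=1 RW=1 US=1 PS=0]
  L1: frame=0x17 idx=7 entry=0x1B007 [P=1 RW=1 US=1 PS=0]
  L2: frame=0x1B idx=29 entry=0x1E007 [P=1 RW=1 US=1 PS=0]
  L3: frame=0x1E idx=26 entry=0x21007 [P=1 RW=1 US=1 PS=0]
  ⇒ phys 0x2173F  [4 reads]

Access #0 PA: 0x2173F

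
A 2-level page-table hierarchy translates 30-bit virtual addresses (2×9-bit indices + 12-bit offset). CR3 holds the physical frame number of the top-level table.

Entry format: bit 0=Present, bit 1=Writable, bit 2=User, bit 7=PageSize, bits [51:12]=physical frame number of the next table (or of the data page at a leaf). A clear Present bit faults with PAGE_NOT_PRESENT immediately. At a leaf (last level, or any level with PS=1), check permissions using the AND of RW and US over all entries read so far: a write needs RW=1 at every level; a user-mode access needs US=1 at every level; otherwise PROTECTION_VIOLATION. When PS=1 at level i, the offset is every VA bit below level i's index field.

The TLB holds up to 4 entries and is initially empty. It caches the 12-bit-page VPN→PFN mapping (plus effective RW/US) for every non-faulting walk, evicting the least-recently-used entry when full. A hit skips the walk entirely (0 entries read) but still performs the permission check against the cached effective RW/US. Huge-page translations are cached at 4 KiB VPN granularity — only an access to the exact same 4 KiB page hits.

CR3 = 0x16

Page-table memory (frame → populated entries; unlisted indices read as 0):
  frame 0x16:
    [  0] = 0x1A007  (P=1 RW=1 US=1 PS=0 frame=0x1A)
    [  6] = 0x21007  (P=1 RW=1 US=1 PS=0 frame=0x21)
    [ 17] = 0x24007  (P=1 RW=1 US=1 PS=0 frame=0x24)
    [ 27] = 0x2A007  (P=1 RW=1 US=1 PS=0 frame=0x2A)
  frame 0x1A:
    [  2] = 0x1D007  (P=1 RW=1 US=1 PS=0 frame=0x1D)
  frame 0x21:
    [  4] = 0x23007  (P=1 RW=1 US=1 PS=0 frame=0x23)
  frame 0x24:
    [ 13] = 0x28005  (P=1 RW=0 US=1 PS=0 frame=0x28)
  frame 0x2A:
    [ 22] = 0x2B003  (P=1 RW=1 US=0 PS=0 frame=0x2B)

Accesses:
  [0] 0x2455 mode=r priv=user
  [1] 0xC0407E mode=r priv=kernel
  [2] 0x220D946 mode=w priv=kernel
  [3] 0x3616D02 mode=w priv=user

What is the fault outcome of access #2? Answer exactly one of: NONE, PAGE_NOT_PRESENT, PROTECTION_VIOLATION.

Trace:
#0 VA=0x2455 (r,user):
  [0] read 0x16 idx=0: raw=0x1A007 flags P=1 W=1 U=1 S=0
  [1] read 0x1A idx=2: raw=0x1D007 flags P=1 W=1 U=1 S=0
  ⇒ phys 0x1D455  [2 reads]
#1 VA=0xC0407E (r,kernel):
  [0] read 0x16 idx=6: raw=0x21007 flags P=1 W=1 U=1 S=0
  [1] read 0x21 idx=4: raw=0x23007 flags P=1 W=1 U=1 S=0
  ⇒ phys 0x2307E  [2 reads]
#2 VA=0x220D946 (w,kernel):
  [0] read 0x16 idx=17: raw=0x24007 flags P=1 W=1 U=1 S=0
  [1] read 0x24 idx=13: raw=0x28005 flags P=1 W=0 U=1 S=0
  ✗ PROTECTION_VIOLATION  [2 reads]
#3 VA=0x3616D02 (w,user):
  [0] read 0x16 idx=27: raw=0x2A007 flags P=1 W=1 U=1 S=0
  [1] read 0x2A idx=22: raw=0x2B003 flags P=1 W=1 U=0 S=0
  ✗ PROTECTION_VIOLATION  [2 reads]

Access #2 fault: PROTECTION_VIOLATION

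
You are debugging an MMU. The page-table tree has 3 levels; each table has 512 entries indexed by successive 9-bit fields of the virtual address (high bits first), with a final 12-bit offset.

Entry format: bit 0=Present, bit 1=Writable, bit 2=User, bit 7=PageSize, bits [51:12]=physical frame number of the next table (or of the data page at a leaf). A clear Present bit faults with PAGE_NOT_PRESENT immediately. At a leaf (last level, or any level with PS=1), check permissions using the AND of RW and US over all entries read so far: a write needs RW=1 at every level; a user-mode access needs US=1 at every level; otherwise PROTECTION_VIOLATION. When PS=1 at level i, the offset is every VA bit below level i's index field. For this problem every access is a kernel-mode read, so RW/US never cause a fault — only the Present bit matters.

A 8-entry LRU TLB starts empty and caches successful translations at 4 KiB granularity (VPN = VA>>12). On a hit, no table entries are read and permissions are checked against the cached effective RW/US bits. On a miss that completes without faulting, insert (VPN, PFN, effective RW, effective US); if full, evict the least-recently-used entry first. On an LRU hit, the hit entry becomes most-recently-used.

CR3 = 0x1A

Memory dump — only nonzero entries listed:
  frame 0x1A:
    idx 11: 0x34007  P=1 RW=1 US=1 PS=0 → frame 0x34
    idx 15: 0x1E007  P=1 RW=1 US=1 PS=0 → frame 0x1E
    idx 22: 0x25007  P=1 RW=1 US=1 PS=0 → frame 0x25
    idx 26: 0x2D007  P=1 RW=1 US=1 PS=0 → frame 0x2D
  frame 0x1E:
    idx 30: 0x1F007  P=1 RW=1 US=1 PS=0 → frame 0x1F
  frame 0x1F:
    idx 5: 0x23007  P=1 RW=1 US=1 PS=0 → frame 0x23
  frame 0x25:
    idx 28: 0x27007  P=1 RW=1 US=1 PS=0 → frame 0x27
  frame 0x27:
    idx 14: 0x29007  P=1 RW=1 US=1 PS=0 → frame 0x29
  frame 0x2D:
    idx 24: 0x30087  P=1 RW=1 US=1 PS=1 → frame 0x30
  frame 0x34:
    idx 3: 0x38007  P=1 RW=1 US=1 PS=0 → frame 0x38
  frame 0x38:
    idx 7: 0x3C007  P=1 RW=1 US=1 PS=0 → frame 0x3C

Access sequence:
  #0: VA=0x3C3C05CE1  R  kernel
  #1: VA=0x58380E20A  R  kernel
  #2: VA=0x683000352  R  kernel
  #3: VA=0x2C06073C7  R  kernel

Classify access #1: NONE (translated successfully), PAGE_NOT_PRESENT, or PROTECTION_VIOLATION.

Walk each access:
#0 VA=0x3C3C05CE1 (r,kernel):
  lvl0: tbl 0x1A, slot 15 ⇒ 0x1E007 (P1/RW1/US1/PS0)
  lvl1: tbl 0x1E, slot 30 ⇒ 0x1F007 (P1/RW1/US1/PS0)
  lvl2: tbl 0x1F, slot 5 ⇒ 0x23007 (P1/RW1/US1/PS0)
  ⇒ phys 0x23CE1  [3 reads]
#1 VA=0x58380E20A (r,kernel):
  lvl0: tbl 0x1A, slot 22 ⇒ 0x25007 (P1/RW1/US1/PS0)
  lvl1: tbl 0x25, slot 28 ⇒ 0x27007 (P1/RW1/US1/PS0)
  lvl2: tbl 0x27, slot 14 ⇒ 0x29007 (P1/RW1/US1/PS0)
  ⇒ phys 0x2920A  [3 reads]
#2 VA=0x683000352 (r,kernel):
  lvl0: tbl 0x1A, slot 26 ⇒ 0x2D007 (P1/RW1/US1/PS0)
  lvl1: tbl 0x2D, slot 24 ⇒ 0x30087 (P1/RW1/US1/PS1)
  ⇒ phys 0x30352 (huge @L1)  [2 reads]
#3 VA=0x2C06073C7 (r,kernel):
  lvl0: tbl 0x1A, slot 11 ⇒ 0x34007 (P1/RW1/US1/PS0)
  lvl1: tbl 0x34, slot 3 ⇒ 0x38007 (P1/RW1/US1/PS0)
  lvl2: tbl 0x38, slot 7 ⇒ 0x3C007 (P1/RW1/US1/PS0)
  ⇒ phys 0x3C3C7  [3 reads]

Access #1 fault: NONE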